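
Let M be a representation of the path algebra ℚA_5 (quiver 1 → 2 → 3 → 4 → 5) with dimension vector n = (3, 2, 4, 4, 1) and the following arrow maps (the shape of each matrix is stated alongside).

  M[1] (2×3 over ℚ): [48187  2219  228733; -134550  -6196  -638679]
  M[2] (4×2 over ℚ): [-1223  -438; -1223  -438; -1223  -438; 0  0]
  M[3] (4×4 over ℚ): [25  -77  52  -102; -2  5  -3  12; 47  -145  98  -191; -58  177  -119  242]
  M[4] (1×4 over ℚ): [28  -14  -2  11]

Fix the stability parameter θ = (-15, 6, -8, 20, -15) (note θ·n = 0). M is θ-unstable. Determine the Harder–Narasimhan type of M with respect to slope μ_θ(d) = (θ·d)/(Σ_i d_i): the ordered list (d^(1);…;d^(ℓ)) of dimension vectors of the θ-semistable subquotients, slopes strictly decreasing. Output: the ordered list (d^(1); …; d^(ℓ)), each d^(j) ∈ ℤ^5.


Interval decomposition of M: I[1,1], I[1,2], I[1,3], I[3,4]^2, I[3,5], I[4,4].
HN type (ℓ=6): μ^(1)=20; μ^(2)=6; μ^(3)=5/2; μ^(4)=-1; μ^(5)=-8; μ^(6)=-15

((0, 0, 0, 3, 0); (0, 1, 0, 0, 0); (0, 0, 0, 1, 1); (0, 1, 1, 0, 0); (0, 0, 3, 0, 0); (3, 0, 0, 0, 0))


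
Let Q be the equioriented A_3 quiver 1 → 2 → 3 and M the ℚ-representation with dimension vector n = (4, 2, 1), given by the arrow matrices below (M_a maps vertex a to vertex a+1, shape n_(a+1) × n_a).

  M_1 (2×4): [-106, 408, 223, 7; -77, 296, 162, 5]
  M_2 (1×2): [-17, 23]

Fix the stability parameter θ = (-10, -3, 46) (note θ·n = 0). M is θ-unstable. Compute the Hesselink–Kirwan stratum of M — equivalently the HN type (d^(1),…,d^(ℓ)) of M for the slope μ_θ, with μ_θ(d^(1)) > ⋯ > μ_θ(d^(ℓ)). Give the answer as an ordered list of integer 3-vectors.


Barcode: M ≅ I[1,1]^2, I[1,2], I[1,3]. HN layers by μ_θ (3 steps, strictly decreasing):
  μ^(1)=46; μ^(2)=-3; μ^(3)=-10

((0, 0, 1); (0, 2, 0); (4, 0, 0))


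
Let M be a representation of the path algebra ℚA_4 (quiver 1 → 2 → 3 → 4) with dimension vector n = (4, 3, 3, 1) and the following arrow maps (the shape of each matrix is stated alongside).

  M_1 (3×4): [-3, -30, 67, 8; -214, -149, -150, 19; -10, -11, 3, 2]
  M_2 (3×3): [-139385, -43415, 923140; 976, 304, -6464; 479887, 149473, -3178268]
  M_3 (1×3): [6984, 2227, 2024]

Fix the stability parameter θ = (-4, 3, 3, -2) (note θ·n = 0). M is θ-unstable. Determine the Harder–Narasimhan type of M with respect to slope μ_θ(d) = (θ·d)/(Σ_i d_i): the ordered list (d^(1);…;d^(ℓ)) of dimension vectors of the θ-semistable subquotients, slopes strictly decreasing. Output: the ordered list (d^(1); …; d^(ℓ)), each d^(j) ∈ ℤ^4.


Barcode: M ≅ I[1,1], I[1,2]^2, I[1,3], I[3,3], I[3,4]. HN layers by μ_θ (3 steps, strictly decreasing):
  μ^(1)=3; μ^(2)=1/2; μ^(3)=-4

((0, 3, 2, 0); (0, 0, 1, 1); (4, 0, 0, 0))


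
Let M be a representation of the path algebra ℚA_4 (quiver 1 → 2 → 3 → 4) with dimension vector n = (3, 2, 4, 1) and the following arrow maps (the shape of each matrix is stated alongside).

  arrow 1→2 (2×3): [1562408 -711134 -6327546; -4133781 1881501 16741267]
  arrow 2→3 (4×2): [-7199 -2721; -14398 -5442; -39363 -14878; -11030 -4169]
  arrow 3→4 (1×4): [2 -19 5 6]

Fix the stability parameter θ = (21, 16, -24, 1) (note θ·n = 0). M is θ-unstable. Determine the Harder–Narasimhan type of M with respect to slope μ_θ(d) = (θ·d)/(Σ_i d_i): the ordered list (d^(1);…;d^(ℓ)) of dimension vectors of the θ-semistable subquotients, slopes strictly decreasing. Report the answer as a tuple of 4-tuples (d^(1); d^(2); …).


Barcode: M ≅ I[1,1], I[1,3], I[1,4], I[3,3]^2. HN layers by μ_θ (4 steps, strictly decreasing):
  μ^(1)=21; μ^(2)=13/3; μ^(3)=7/2; μ^(4)=-24

((1, 0, 0, 0); (1, 1, 1, 0); (1, 1, 1, 1); (0, 0, 2, 0))


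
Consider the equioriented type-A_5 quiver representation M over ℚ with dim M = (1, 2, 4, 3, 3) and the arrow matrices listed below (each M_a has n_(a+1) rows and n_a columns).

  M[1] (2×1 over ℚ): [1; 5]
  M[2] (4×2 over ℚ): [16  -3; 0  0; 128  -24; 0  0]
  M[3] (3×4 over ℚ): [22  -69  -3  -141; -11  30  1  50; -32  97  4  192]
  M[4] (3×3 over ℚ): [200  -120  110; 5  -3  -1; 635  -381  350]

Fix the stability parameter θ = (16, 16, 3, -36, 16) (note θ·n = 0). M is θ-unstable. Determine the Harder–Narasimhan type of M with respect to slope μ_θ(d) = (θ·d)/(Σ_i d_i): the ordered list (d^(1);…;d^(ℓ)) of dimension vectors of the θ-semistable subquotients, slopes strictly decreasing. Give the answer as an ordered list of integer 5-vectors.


Interval decomposition of M: I[1,5], I[2,2], I[3,3], I[3,4], I[3,5], I[5,5].
HN type (ℓ=4): μ^(1)=16; μ^(2)=3; μ^(3)=-1/4; μ^(4)=-33/2

((0, 1, 0, 0, 3); (0, 0, 1, 0, 0); (1, 1, 1, 1, 0); (0, 0, 2, 2, 0))


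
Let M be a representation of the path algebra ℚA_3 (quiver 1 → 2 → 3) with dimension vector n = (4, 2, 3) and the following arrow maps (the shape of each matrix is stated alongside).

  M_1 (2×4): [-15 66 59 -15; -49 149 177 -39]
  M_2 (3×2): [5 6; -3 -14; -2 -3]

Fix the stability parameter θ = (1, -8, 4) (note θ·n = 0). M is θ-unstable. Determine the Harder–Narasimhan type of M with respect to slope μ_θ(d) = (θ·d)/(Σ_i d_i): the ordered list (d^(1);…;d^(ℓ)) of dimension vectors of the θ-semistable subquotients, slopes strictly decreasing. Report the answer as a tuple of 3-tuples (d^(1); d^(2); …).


Barcode: M ≅ I[1,1]^2, I[1,3]^2, I[3,3]. HN layers by μ_θ (3 steps, strictly decreasing):
  μ^(1)=4; μ^(2)=1; μ^(3)=-7/2

((0, 0, 3); (2, 0, 0); (2, 2, 0))


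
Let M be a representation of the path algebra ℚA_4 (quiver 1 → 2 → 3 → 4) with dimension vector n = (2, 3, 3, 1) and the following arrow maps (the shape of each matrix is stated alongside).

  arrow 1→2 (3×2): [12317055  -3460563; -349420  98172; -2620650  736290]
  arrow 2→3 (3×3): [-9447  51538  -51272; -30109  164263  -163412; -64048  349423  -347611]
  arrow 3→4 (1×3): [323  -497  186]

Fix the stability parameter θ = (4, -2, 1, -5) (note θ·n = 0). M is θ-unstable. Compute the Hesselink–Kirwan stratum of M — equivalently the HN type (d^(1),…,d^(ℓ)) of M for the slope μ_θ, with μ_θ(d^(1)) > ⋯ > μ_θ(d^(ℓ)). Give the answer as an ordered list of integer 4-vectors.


Via rank(M_{q-1}∘⋯∘M_p): M ≅ I[1,1], I[1,3], I[2,3], I[2,4].
μ_θ-semistable layers: μ^(1)=4; μ^(2)=1; μ^(3)=-2

((1, 0, 0, 0); (1, 1, 2, 0); (0, 2, 1, 1))


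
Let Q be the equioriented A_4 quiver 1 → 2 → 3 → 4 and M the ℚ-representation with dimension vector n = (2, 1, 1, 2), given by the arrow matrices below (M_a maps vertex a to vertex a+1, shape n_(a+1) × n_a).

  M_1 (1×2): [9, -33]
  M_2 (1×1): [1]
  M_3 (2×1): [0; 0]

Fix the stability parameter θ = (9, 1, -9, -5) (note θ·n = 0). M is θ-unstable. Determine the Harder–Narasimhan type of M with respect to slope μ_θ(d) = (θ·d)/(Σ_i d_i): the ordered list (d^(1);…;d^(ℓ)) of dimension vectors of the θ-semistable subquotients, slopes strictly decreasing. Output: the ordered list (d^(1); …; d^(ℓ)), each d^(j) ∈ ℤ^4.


Via rank(M_{q-1}∘⋯∘M_p): M ≅ I[1,1], I[1,3], I[4,4]^2.
μ_θ-semistable layers: μ^(1)=9; μ^(2)=1/3; μ^(3)=-5

((1, 0, 0, 0); (1, 1, 1, 0); (0, 0, 0, 2))


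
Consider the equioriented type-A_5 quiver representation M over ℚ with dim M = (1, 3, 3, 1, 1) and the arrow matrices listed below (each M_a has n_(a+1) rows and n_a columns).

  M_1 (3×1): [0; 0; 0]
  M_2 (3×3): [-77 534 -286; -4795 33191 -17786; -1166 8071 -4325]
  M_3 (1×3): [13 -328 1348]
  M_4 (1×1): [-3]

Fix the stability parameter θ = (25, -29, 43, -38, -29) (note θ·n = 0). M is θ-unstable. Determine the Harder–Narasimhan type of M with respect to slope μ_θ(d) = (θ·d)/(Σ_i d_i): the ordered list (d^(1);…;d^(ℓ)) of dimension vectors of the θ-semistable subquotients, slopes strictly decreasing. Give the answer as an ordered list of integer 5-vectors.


Barcode: M ≅ I[1,1], I[2,3]^2, I[2,5]. HN layers by μ_θ (4 steps, strictly decreasing):
  μ^(1)=43; μ^(2)=25; μ^(3)=-8; μ^(4)=-29

((0, 0, 2, 0, 0); (1, 0, 0, 0, 0); (0, 0, 1, 1, 1); (0, 3, 0, 0, 0))


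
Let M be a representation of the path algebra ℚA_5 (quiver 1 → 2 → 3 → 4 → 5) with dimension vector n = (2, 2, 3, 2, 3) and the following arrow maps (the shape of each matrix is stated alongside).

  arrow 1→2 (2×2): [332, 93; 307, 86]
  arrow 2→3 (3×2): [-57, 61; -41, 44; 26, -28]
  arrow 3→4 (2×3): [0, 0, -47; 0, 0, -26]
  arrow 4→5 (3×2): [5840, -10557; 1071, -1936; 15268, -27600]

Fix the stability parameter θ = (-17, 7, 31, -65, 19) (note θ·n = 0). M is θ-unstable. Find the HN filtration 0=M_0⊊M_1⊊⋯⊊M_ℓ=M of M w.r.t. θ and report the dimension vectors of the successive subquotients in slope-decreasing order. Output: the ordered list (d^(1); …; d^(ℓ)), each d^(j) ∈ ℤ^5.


Barcode: M ≅ I[1,3], I[1,5], I[3,3], I[4,5], I[5,5]. HN layers by μ_θ (6 steps, strictly decreasing):
  μ^(1)=31; μ^(2)=19; μ^(3)=7; μ^(4)=-9; μ^(5)=-17; μ^(6)=-65

((0, 0, 2, 0, 0); (0, 0, 0, 0, 3); (0, 1, 0, 0, 0); (0, 1, 1, 1, 0); (2, 0, 0, 0, 0); (0, 0, 0, 1, 0))


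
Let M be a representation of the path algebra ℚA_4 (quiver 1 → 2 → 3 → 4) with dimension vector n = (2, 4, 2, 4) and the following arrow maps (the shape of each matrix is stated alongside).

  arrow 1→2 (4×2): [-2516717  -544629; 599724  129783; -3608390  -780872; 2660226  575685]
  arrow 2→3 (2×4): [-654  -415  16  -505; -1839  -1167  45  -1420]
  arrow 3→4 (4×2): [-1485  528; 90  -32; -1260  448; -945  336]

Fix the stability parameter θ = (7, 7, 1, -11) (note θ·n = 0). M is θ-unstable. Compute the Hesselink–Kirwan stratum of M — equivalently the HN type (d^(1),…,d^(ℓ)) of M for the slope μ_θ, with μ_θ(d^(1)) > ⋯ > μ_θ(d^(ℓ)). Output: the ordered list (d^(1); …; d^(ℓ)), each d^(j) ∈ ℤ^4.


Barcode: M ≅ I[1,2], I[1,3], I[2,2], I[2,4], I[4,4]^3. HN layers by μ_θ (4 steps, strictly decreasing):
  μ^(1)=7; μ^(2)=5; μ^(3)=-1; μ^(4)=-11

((1, 2, 0, 0); (1, 1, 1, 0); (0, 1, 1, 1); (0, 0, 0, 3))


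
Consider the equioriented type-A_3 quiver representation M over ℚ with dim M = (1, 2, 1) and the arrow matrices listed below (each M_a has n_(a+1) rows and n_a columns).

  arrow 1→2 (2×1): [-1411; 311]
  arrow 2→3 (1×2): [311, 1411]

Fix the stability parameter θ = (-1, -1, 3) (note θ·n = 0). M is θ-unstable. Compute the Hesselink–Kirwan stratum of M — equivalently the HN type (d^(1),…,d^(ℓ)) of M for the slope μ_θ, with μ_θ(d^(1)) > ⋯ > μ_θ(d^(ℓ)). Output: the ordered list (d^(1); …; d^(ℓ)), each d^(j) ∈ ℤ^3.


Interval decomposition of M: I[1,2], I[2,3].
HN type (ℓ=2): μ^(1)=3; μ^(2)=-1

((0, 0, 1); (1, 2, 0))


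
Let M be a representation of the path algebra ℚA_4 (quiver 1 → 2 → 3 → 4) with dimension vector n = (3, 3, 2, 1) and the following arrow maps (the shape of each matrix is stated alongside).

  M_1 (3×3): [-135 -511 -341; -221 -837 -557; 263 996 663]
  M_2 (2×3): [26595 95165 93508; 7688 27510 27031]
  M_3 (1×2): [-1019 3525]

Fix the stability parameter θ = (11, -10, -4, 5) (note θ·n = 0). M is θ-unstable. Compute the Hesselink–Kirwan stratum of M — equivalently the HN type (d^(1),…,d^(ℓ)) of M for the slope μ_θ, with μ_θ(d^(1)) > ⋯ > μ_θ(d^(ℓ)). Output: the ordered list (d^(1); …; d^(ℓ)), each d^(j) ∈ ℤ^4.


Barcode: M ≅ I[1,2], I[1,3], I[1,4]. HN layers by μ_θ (3 steps, strictly decreasing):
  μ^(1)=5; μ^(2)=1/2; μ^(3)=-1

((0, 0, 0, 1); (1, 1, 0, 0); (2, 2, 2, 0))


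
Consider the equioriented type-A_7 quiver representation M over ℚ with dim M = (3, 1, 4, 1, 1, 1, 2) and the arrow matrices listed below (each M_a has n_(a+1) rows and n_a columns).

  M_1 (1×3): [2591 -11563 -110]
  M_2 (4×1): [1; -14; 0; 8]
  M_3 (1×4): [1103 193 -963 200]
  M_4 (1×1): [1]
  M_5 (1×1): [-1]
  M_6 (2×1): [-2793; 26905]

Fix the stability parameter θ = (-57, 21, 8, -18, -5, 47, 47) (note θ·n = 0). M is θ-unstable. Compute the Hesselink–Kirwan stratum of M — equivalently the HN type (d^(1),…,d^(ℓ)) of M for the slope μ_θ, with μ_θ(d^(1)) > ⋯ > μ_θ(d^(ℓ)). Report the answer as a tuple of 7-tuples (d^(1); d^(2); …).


Interval decomposition of M: I[1,1]^2, I[1,7], I[3,3]^3, I[7,7].
HN type (ℓ=4): μ^(1)=47; μ^(2)=8; μ^(3)=3/2; μ^(4)=-57

((0, 0, 0, 0, 0, 1, 2); (0, 0, 3, 0, 0, 0, 0); (0, 1, 1, 1, 1, 0, 0); (3, 0, 0, 0, 0, 0, 0))


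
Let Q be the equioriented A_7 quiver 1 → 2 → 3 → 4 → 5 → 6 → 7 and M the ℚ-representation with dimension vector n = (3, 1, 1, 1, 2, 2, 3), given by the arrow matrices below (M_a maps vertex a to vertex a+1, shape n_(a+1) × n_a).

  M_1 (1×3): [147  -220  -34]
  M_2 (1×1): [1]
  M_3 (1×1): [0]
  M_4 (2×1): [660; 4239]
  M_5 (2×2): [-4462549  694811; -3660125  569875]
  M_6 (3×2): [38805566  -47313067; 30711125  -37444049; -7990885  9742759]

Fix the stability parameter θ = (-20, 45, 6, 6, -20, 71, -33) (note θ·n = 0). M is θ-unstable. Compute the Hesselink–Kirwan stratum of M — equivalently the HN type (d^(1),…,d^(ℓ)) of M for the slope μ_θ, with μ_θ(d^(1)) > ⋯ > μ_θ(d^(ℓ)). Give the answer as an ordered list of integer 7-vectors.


Via rank(M_{q-1}∘⋯∘M_p): M ≅ I[1,1]^2, I[1,3], I[4,7], I[5,5], I[6,7], I[7,7].
μ_θ-semistable layers: μ^(1)=51/2; μ^(2)=19; μ^(3)=-7; μ^(4)=-20; μ^(5)=-33

((0, 1, 1, 0, 0, 0, 0); (0, 0, 0, 0, 0, 2, 2); (0, 0, 0, 1, 1, 0, 0); (3, 0, 0, 0, 1, 0, 0); (0, 0, 0, 0, 0, 0, 1))


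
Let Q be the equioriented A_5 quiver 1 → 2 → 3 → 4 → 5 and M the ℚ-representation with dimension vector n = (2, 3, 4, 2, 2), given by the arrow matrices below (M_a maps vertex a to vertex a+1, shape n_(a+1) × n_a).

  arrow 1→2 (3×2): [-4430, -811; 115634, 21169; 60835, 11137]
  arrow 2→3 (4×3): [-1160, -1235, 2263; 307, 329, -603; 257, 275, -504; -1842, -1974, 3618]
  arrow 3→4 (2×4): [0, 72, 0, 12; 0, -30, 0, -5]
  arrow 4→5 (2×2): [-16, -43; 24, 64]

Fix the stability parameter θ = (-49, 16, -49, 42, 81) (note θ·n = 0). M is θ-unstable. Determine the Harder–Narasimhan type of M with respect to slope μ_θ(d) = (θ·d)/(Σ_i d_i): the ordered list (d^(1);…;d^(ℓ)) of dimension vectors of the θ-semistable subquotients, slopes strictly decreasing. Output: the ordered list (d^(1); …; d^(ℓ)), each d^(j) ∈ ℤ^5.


Interval decomposition of M: I[1,3]^2, I[2,3], I[3,5], I[4,5].
HN type (ℓ=4): μ^(1)=81; μ^(2)=42; μ^(3)=-33/2; μ^(4)=-49

((0, 0, 0, 0, 2); (0, 0, 0, 2, 0); (0, 3, 3, 0, 0); (2, 0, 1, 0, 0))


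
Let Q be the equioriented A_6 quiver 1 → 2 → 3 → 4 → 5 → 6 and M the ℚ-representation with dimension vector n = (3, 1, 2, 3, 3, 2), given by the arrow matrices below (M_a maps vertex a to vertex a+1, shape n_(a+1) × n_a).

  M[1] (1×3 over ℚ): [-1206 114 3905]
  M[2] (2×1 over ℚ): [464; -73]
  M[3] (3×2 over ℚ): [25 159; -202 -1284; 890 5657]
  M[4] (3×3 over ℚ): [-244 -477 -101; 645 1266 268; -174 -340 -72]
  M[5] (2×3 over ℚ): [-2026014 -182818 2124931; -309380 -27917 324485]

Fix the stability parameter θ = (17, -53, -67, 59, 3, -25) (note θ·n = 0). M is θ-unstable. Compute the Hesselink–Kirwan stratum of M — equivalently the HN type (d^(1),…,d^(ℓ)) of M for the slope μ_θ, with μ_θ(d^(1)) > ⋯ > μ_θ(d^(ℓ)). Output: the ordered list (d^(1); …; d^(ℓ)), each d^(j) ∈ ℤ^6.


Interval decomposition of M: I[1,1]^2, I[1,6], I[3,6], I[4,5].
HN type (ℓ=5): μ^(1)=31; μ^(2)=17; μ^(3)=37/3; μ^(4)=-103/3; μ^(5)=-67

((0, 0, 0, 1, 1, 0); (2, 0, 0, 0, 0, 0); (0, 0, 0, 2, 2, 2); (1, 1, 1, 0, 0, 0); (0, 0, 1, 0, 0, 0))


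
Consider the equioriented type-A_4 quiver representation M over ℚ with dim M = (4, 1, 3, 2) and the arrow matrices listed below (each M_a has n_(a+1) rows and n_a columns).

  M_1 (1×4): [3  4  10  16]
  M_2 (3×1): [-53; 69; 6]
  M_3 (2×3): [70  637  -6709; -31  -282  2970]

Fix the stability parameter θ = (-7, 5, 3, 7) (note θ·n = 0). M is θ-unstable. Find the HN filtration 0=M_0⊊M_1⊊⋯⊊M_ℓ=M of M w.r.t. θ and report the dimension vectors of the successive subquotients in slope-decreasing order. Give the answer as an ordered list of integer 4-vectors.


Interval decomposition of M: I[1,1]^3, I[1,4], I[3,3], I[3,4].
HN type (ℓ=4): μ^(1)=7; μ^(2)=4; μ^(3)=3; μ^(4)=-7

((0, 0, 0, 2); (0, 1, 1, 0); (0, 0, 2, 0); (4, 0, 0, 0))


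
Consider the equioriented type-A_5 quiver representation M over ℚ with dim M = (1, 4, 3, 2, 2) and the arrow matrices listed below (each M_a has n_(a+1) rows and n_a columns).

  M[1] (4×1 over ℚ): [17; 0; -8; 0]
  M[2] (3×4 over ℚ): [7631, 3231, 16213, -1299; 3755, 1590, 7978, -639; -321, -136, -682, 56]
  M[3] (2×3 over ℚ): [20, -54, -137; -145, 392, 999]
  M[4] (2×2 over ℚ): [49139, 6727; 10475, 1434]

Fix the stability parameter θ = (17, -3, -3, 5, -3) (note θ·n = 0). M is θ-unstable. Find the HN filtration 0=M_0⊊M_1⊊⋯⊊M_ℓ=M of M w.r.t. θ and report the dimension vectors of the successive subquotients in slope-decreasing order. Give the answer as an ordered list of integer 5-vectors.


Interval decomposition of M: I[1,5], I[2,2], I[2,3], I[2,5].
HN type (ℓ=3): μ^(1)=13/5; μ^(2)=1; μ^(3)=-3

((1, 1, 1, 1, 1); (0, 0, 0, 1, 1); (0, 3, 2, 0, 0))


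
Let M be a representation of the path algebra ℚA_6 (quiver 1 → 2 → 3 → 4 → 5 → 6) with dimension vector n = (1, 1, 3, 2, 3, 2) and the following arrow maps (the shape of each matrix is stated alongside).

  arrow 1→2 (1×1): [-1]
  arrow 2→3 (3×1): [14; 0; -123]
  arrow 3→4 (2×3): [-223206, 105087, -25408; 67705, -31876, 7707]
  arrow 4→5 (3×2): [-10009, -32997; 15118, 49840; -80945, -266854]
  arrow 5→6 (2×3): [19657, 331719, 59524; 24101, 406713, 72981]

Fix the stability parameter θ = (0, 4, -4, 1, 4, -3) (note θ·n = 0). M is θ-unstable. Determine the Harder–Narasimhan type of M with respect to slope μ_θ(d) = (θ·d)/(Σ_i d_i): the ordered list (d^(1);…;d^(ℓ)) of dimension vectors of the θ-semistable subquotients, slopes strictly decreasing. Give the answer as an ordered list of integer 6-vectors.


Barcode: M ≅ I[1,6], I[3,3], I[3,6], I[5,5]. HN layers by μ_θ (4 steps, strictly decreasing):
  μ^(1)=4; μ^(2)=2/3; μ^(3)=0; μ^(4)=-4

((0, 0, 0, 0, 1, 0); (0, 0, 0, 2, 2, 2); (1, 1, 1, 0, 0, 0); (0, 0, 2, 0, 0, 0))


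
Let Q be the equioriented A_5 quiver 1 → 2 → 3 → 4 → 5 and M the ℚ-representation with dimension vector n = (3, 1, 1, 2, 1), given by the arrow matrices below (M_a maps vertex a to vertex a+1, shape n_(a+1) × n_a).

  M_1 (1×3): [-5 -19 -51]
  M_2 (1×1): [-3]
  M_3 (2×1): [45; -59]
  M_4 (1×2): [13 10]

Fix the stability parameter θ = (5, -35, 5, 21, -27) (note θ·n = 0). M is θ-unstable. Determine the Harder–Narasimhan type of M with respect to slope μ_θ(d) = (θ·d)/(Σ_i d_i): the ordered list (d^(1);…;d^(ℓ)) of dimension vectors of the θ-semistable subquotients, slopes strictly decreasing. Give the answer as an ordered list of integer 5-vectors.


Via rank(M_{q-1}∘⋯∘M_p): M ≅ I[1,1]^2, I[1,5], I[4,4].
μ_θ-semistable layers: μ^(1)=21; μ^(2)=5; μ^(3)=-1/3; μ^(4)=-15

((0, 0, 0, 1, 0); (2, 0, 0, 0, 0); (0, 0, 1, 1, 1); (1, 1, 0, 0, 0))


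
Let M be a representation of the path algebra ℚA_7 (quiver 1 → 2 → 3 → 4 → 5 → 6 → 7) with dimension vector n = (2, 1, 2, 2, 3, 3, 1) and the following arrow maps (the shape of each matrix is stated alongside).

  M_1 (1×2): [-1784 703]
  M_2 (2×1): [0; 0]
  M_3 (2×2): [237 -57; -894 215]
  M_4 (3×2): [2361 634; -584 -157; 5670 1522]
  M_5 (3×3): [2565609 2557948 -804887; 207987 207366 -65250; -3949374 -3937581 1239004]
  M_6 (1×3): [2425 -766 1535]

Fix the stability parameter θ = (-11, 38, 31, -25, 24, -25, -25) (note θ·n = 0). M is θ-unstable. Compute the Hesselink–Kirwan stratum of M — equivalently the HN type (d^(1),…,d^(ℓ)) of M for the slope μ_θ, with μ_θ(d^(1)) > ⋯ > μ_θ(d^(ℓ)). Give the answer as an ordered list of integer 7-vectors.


Via rank(M_{q-1}∘⋯∘M_p): M ≅ I[1,1], I[1,2], I[3,6], I[3,7], I[5,6].
μ_θ-semistable layers: μ^(1)=38; μ^(2)=5/4; μ^(3)=-1/2; μ^(4)=-4; μ^(5)=-11

((0, 1, 0, 0, 0, 0, 0); (0, 0, 1, 1, 1, 1, 0); (0, 0, 0, 0, 1, 1, 0); (0, 0, 1, 1, 1, 1, 1); (2, 0, 0, 0, 0, 0, 0))


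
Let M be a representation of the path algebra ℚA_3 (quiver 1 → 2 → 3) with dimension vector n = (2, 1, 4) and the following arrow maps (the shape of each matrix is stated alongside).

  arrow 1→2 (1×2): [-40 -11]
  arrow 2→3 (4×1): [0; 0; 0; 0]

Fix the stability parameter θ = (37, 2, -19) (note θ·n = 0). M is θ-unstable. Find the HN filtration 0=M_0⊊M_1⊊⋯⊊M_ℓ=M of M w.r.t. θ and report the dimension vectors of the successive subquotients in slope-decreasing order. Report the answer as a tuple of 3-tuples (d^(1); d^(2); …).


Barcode: M ≅ I[1,1], I[1,2], I[3,3]^4. HN layers by μ_θ (3 steps, strictly decreasing):
  μ^(1)=37; μ^(2)=39/2; μ^(3)=-19

((1, 0, 0); (1, 1, 0); (0, 0, 4))


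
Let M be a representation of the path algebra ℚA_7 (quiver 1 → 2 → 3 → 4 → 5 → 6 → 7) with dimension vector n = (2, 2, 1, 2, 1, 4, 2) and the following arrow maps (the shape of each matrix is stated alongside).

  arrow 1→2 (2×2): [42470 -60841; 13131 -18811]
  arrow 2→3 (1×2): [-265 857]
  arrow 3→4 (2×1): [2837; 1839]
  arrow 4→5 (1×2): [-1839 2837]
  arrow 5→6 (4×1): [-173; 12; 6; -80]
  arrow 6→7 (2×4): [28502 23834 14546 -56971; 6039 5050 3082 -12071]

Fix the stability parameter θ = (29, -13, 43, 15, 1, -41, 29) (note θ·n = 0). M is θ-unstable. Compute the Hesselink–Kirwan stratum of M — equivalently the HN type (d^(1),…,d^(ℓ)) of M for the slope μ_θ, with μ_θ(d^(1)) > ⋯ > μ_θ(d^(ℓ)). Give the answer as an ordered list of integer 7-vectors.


Interval decomposition of M: I[1,2], I[1,4], I[4,7], I[6,6]^2, I[6,7].
HN type (ℓ=4): μ^(1)=29; μ^(2)=8; μ^(3)=-25/3; μ^(4)=-41

((0, 0, 1, 1, 0, 0, 2); (2, 2, 0, 0, 0, 0, 0); (0, 0, 0, 1, 1, 1, 0); (0, 0, 0, 0, 0, 3, 0))


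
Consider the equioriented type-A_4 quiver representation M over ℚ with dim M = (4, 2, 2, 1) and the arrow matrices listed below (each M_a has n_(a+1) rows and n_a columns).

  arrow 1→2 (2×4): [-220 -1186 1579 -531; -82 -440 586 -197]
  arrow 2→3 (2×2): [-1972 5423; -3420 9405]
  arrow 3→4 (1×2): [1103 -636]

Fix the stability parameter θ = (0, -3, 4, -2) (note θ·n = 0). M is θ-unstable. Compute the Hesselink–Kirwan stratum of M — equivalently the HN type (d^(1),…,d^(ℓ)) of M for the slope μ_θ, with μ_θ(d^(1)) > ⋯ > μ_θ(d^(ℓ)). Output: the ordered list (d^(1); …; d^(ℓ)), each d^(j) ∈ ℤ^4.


Interval decomposition of M: I[1,1]^2, I[1,2], I[1,4], I[3,3].
HN type (ℓ=4): μ^(1)=4; μ^(2)=1; μ^(3)=0; μ^(4)=-3/2

((0, 0, 1, 0); (0, 0, 1, 1); (2, 0, 0, 0); (2, 2, 0, 0))


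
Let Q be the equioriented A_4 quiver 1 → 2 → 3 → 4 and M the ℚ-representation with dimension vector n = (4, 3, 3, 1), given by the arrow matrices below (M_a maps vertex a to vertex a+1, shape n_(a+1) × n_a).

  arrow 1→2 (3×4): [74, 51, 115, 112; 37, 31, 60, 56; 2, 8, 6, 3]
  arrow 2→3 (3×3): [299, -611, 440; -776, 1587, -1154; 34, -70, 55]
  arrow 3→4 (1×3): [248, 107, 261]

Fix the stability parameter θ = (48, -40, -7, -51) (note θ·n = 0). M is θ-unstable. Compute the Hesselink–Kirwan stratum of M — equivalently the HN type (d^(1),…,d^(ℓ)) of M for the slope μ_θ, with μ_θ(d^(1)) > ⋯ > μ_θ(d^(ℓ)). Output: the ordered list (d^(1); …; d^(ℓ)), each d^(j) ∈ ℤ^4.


Interval decomposition of M: I[1,1], I[1,3]^2, I[1,4].
HN type (ℓ=3): μ^(1)=48; μ^(2)=1/3; μ^(3)=-25/2

((1, 0, 0, 0); (2, 2, 2, 0); (1, 1, 1, 1))


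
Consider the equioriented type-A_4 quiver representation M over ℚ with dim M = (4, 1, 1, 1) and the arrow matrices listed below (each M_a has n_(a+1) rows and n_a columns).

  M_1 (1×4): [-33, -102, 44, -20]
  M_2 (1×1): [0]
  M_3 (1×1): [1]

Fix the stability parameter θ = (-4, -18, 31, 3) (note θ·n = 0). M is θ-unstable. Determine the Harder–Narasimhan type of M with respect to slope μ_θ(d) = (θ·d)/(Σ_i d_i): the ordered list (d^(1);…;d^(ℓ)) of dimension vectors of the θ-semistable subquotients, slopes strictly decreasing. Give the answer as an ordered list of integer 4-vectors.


Barcode: M ≅ I[1,1]^3, I[1,2], I[3,4]. HN layers by μ_θ (3 steps, strictly decreasing):
  μ^(1)=17; μ^(2)=-4; μ^(3)=-11

((0, 0, 1, 1); (3, 0, 0, 0); (1, 1, 0, 0))


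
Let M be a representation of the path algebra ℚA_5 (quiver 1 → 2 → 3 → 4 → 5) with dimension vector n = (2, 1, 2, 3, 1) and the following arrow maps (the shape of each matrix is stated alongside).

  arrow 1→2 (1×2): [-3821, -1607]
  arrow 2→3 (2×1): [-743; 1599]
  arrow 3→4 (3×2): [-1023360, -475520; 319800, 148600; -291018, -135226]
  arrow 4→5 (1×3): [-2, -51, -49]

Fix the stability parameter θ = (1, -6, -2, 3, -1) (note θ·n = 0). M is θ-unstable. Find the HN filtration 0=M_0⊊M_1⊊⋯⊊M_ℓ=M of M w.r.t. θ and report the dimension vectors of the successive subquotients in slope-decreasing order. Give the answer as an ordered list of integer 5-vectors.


Interval decomposition of M: I[1,1], I[1,3], I[3,5], I[4,4]^2.
HN type (ℓ=4): μ^(1)=3; μ^(2)=1; μ^(3)=-2; μ^(4)=-5/2

((0, 0, 0, 2, 0); (1, 0, 0, 1, 1); (0, 0, 2, 0, 0); (1, 1, 0, 0, 0))


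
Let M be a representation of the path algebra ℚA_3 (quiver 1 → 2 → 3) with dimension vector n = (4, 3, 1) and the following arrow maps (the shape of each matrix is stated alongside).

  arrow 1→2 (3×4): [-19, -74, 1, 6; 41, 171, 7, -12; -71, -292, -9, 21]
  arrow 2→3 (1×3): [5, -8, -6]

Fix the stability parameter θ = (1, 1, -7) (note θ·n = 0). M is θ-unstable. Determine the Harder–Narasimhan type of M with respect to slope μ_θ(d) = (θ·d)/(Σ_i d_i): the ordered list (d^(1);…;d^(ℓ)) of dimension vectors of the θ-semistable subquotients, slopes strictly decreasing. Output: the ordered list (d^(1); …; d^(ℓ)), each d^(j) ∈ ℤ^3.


Interval decomposition of M: I[1,1], I[1,2]^2, I[1,3].
HN type (ℓ=2): μ^(1)=1; μ^(2)=-5/3

((3, 2, 0); (1, 1, 1))


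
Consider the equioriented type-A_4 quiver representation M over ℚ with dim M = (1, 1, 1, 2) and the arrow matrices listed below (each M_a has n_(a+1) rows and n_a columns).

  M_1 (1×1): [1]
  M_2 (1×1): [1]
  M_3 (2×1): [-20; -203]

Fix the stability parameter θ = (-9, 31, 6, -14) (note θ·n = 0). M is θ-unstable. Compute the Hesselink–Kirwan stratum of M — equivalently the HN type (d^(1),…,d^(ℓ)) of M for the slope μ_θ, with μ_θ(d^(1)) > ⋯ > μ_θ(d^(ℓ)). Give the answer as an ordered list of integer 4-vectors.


Interval decomposition of M: I[1,4], I[4,4].
HN type (ℓ=3): μ^(1)=23/3; μ^(2)=-9; μ^(3)=-14

((0, 1, 1, 1); (1, 0, 0, 0); (0, 0, 0, 1))


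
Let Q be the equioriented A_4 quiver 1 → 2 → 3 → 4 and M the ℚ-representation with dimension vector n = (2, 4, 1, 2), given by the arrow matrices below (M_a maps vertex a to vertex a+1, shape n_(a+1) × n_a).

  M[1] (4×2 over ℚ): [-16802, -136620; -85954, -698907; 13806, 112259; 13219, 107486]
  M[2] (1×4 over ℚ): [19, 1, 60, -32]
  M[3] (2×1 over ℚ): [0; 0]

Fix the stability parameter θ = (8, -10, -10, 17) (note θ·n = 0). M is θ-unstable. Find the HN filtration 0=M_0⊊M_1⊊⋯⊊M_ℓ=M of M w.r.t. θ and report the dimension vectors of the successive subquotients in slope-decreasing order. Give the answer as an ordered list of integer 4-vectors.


Barcode: M ≅ I[1,2], I[1,3], I[2,2]^2, I[4,4]^2. HN layers by μ_θ (4 steps, strictly decreasing):
  μ^(1)=17; μ^(2)=-1; μ^(3)=-4; μ^(4)=-10

((0, 0, 0, 2); (1, 1, 0, 0); (1, 1, 1, 0); (0, 2, 0, 0))


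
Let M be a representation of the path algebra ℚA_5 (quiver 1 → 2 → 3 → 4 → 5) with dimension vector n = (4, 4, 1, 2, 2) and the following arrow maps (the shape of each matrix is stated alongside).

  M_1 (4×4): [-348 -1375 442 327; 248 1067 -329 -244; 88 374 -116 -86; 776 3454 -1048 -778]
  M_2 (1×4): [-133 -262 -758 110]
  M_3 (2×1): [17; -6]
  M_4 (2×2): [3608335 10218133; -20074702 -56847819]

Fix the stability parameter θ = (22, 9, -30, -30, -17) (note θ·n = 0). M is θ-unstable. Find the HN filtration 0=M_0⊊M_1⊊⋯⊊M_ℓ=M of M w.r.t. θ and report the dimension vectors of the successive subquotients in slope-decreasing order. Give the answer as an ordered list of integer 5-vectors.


Interval decomposition of M: I[1,1]^2, I[1,2], I[1,5], I[2,2]^2, I[4,5].
HN type (ℓ=6): μ^(1)=22; μ^(2)=31/2; μ^(3)=9; μ^(4)=-46/5; μ^(5)=-17; μ^(6)=-30

((2, 0, 0, 0, 0); (1, 1, 0, 0, 0); (0, 2, 0, 0, 0); (1, 1, 1, 1, 1); (0, 0, 0, 0, 1); (0, 0, 0, 1, 0))


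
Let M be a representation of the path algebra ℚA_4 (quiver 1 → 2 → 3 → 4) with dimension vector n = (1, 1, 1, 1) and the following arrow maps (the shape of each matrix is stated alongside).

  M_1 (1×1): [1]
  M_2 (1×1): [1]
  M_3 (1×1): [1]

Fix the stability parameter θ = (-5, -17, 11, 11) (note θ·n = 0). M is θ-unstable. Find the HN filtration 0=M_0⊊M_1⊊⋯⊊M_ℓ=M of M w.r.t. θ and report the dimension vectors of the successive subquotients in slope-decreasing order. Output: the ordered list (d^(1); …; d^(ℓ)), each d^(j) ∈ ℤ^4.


Via rank(M_{q-1}∘⋯∘M_p): M ≅ I[1,4].
μ_θ-semistable layers: μ^(1)=11; μ^(2)=-11

((0, 0, 1, 1); (1, 1, 0, 0))


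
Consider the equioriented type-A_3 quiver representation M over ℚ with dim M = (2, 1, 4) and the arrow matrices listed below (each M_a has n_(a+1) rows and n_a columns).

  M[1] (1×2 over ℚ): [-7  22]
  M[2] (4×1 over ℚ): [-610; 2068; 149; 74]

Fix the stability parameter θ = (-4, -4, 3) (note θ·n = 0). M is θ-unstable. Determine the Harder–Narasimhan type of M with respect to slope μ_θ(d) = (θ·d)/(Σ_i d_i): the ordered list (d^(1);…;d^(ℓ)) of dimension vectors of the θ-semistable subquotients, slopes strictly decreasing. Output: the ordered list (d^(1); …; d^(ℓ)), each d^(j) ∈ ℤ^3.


Barcode: M ≅ I[1,1], I[1,3], I[3,3]^3. HN layers by μ_θ (2 steps, strictly decreasing):
  μ^(1)=3; μ^(2)=-4

((0, 0, 4); (2, 1, 0))


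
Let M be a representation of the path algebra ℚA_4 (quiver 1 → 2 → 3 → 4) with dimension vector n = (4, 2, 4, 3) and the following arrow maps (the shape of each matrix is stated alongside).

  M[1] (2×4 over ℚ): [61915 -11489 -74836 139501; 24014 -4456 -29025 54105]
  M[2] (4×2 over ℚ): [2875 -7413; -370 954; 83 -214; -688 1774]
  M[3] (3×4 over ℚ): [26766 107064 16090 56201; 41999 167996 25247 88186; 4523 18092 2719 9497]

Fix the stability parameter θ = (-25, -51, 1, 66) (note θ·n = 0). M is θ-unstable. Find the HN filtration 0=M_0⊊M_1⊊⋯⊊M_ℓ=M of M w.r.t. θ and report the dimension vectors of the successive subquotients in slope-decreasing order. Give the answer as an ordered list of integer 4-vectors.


Via rank(M_{q-1}∘⋯∘M_p): M ≅ I[1,1]^2, I[1,3], I[1,4], I[3,3], I[3,4], I[4,4].
μ_θ-semistable layers: μ^(1)=66; μ^(2)=1; μ^(3)=-25; μ^(4)=-38

((0, 0, 0, 3); (0, 0, 4, 0); (2, 0, 0, 0); (2, 2, 0, 0))


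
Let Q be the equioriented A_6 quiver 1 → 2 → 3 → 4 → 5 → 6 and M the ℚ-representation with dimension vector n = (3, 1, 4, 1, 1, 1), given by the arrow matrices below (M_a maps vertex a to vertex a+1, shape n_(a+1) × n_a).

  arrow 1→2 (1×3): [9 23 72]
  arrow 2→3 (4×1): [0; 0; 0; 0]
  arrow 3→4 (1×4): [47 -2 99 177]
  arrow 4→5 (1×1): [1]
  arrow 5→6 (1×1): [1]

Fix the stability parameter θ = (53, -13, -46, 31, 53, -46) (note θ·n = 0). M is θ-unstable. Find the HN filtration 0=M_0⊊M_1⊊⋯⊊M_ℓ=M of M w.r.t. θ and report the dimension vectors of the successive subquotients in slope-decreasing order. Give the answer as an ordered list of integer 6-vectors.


Interval decomposition of M: I[1,1]^2, I[1,2], I[3,3]^3, I[3,6].
HN type (ℓ=4): μ^(1)=53; μ^(2)=20; μ^(3)=38/3; μ^(4)=-46

((2, 0, 0, 0, 0, 0); (1, 1, 0, 0, 0, 0); (0, 0, 0, 1, 1, 1); (0, 0, 4, 0, 0, 0))


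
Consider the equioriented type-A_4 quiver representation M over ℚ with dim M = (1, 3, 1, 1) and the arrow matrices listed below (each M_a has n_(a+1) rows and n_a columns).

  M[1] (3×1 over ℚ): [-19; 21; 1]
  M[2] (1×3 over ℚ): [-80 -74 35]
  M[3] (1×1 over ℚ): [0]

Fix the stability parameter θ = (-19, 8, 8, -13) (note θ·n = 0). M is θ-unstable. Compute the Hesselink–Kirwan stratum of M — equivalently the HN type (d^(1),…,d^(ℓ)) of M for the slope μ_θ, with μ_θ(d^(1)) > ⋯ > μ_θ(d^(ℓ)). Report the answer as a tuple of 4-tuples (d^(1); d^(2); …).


Interval decomposition of M: I[1,3], I[2,2]^2, I[4,4].
HN type (ℓ=3): μ^(1)=8; μ^(2)=-13; μ^(3)=-19

((0, 3, 1, 0); (0, 0, 0, 1); (1, 0, 0, 0))


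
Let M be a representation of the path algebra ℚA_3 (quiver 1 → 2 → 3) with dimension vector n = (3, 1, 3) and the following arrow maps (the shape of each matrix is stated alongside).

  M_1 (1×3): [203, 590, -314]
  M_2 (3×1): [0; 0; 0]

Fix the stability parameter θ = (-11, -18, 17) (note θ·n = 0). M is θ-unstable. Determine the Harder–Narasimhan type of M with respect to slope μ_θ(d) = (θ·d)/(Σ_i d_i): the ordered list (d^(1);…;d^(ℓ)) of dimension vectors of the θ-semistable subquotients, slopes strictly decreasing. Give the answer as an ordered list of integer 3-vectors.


Barcode: M ≅ I[1,1]^2, I[1,2], I[3,3]^3. HN layers by μ_θ (3 steps, strictly decreasing):
  μ^(1)=17; μ^(2)=-11; μ^(3)=-29/2

((0, 0, 3); (2, 0, 0); (1, 1, 0))


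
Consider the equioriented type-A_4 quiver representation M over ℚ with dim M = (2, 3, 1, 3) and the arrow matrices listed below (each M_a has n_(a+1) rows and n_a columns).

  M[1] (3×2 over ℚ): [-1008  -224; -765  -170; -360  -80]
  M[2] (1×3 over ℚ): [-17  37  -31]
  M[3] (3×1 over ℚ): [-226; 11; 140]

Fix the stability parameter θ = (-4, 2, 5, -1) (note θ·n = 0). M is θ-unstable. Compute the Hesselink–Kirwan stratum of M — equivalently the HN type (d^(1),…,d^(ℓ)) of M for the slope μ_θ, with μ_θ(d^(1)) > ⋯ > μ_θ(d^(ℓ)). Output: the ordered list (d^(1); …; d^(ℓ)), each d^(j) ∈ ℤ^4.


Interval decomposition of M: I[1,1], I[1,4], I[2,2]^2, I[4,4]^2.
HN type (ℓ=3): μ^(1)=2; μ^(2)=-1; μ^(3)=-4

((0, 3, 1, 1); (0, 0, 0, 2); (2, 0, 0, 0))


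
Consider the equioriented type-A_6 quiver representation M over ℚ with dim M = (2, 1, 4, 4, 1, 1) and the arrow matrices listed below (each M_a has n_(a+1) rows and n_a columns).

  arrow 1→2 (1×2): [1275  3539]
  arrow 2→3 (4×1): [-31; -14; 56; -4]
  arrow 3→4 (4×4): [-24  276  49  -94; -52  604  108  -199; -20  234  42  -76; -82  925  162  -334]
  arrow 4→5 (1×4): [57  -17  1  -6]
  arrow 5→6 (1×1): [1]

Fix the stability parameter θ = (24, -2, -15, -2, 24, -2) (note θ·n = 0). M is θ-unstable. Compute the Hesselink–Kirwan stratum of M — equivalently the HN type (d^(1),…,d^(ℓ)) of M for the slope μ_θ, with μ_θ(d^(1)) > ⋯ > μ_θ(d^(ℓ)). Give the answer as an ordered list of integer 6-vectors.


Interval decomposition of M: I[1,1], I[1,3], I[3,4]^2, I[3,6], I[4,4].
HN type (ℓ=5): μ^(1)=24; μ^(2)=11; μ^(3)=7/3; μ^(4)=-2; μ^(5)=-15

((1, 0, 0, 0, 0, 0); (0, 0, 0, 0, 1, 1); (1, 1, 1, 0, 0, 0); (0, 0, 0, 4, 0, 0); (0, 0, 3, 0, 0, 0))


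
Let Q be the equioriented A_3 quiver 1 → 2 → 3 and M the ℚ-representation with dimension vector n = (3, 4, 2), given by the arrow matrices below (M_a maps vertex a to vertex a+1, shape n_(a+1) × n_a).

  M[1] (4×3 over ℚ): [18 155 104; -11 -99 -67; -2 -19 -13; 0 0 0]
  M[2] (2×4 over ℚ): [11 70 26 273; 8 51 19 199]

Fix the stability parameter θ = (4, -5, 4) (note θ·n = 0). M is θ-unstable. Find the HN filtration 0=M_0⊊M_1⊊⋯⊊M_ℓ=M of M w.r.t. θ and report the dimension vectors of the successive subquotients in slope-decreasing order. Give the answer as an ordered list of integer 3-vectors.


Interval decomposition of M: I[1,2], I[1,3]^2, I[2,2].
HN type (ℓ=3): μ^(1)=4; μ^(2)=-1/2; μ^(3)=-5

((0, 0, 2); (3, 3, 0); (0, 1, 0))


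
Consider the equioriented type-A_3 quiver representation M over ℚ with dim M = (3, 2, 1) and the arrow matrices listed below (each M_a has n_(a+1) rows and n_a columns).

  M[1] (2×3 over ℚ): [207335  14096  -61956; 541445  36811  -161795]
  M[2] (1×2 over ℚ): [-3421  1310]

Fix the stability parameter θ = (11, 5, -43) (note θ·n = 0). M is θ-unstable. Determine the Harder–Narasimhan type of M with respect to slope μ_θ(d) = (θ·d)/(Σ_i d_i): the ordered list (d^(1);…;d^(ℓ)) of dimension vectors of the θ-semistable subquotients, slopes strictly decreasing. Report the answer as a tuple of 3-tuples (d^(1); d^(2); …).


Barcode: M ≅ I[1,1], I[1,2], I[1,3]. HN layers by μ_θ (3 steps, strictly decreasing):
  μ^(1)=11; μ^(2)=8; μ^(3)=-9

((1, 0, 0); (1, 1, 0); (1, 1, 1))


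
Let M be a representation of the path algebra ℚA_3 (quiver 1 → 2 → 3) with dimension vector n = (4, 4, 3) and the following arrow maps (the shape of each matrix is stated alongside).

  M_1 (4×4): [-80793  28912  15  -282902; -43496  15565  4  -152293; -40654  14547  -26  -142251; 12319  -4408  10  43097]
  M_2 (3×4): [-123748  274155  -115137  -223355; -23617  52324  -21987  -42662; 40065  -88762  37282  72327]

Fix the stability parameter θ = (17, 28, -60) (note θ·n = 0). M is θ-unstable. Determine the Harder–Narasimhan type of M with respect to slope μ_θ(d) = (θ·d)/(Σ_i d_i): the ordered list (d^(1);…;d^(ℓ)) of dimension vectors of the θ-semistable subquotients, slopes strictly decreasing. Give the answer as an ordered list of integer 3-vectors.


Barcode: M ≅ I[1,2], I[1,3]^3. HN layers by μ_θ (3 steps, strictly decreasing):
  μ^(1)=28; μ^(2)=17; μ^(3)=-5

((0, 1, 0); (1, 0, 0); (3, 3, 3))


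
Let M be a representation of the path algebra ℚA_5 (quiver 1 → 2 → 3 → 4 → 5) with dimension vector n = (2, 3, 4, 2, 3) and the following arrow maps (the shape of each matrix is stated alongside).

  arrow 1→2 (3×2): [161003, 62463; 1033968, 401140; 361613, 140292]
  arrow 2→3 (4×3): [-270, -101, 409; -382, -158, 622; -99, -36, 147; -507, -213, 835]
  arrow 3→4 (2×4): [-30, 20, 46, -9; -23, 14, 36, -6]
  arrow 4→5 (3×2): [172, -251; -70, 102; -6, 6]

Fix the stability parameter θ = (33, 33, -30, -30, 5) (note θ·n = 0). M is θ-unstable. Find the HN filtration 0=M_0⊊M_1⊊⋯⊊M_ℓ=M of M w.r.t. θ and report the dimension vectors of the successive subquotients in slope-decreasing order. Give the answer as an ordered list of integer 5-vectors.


Via rank(M_{q-1}∘⋯∘M_p): M ≅ I[1,5]^2, I[2,3], I[3,3], I[5,5].
μ_θ-semistable layers: μ^(1)=5; μ^(2)=3/2; μ^(3)=-30

((0, 0, 0, 0, 3); (2, 3, 3, 2, 0); (0, 0, 1, 0, 0))


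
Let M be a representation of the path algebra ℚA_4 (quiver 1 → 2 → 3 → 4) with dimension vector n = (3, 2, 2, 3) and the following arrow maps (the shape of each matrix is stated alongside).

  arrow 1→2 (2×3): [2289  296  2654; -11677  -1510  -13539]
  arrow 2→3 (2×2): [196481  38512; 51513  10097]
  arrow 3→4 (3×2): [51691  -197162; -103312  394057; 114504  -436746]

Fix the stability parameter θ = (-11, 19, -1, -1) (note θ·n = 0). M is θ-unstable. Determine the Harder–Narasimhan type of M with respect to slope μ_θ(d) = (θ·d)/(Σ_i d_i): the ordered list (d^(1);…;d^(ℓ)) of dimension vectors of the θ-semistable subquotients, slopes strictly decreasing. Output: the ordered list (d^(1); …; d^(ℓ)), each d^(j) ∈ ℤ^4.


Via rank(M_{q-1}∘⋯∘M_p): M ≅ I[1,1], I[1,4]^2, I[4,4].
μ_θ-semistable layers: μ^(1)=17/3; μ^(2)=-1; μ^(3)=-11

((0, 2, 2, 2); (0, 0, 0, 1); (3, 0, 0, 0))


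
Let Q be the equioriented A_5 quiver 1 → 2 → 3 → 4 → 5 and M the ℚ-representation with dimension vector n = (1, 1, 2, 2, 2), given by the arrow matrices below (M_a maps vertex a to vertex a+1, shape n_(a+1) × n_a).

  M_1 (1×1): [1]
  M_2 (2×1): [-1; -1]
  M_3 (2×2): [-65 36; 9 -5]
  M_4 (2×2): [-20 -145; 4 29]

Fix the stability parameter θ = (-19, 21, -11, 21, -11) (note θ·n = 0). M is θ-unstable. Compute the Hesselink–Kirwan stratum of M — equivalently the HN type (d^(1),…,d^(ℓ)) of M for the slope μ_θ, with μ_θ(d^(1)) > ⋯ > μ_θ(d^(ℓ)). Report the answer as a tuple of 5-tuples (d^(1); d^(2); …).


Via rank(M_{q-1}∘⋯∘M_p): M ≅ I[1,4], I[3,5], I[5,5].
μ_θ-semistable layers: μ^(1)=21; μ^(2)=5; μ^(3)=-11; μ^(4)=-19

((0, 0, 0, 1, 0); (0, 1, 1, 1, 1); (0, 0, 1, 0, 1); (1, 0, 0, 0, 0))
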